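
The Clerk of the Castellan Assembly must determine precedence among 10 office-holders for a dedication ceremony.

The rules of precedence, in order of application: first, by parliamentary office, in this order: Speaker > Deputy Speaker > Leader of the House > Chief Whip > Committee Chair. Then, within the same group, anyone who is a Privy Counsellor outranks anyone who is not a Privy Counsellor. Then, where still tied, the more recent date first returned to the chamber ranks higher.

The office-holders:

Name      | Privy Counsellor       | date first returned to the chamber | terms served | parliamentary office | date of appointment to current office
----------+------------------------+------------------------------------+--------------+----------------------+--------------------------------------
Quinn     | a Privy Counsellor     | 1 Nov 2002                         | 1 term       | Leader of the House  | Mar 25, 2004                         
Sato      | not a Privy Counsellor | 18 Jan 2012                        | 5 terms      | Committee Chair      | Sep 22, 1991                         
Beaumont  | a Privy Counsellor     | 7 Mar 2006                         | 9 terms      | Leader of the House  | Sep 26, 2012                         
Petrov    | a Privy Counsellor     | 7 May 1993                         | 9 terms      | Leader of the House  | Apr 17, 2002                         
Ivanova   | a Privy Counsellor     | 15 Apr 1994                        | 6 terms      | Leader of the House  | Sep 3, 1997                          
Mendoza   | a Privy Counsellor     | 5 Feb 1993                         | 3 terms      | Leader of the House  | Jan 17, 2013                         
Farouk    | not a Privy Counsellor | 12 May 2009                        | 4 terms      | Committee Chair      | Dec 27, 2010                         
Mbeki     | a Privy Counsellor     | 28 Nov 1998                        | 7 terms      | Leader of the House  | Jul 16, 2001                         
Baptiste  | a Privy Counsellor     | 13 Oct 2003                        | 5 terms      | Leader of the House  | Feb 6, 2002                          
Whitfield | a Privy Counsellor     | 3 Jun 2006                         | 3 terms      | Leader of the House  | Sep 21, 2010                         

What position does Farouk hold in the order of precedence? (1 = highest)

By parliamentary office: Whitfield, Beaumont, Baptiste, Quinn, Mbeki, Ivanova, Petrov and Mendoza (Leader of the House); then Sato and Farouk (Committee Chair).
Whitfield, Beaumont, Baptiste, Quinn, Mbeki, Ivanova, Petrov and Mendoza are each a Privy Counsellor, so the next rule applies.
Among Whitfield, Beaumont, Baptiste, Quinn, Mbeki, Ivanova, Petrov and Mendoza, by date first returned to the chamber (later first): Whitfield (3 Jun 2006) before Beaumont (7 Mar 2006) before Baptiste (13 Oct 2003) before Quinn (1 Nov 2002) before Mbeki (28 Nov 1998) before Ivanova (15 Apr 1994) before Petrov (7 May 1993) before Mendoza (5 Feb 1993).
Sato and Farouk are each not a Privy Counsellor, so the next rule applies.
Among Sato and Farouk, by date first returned to the chamber (later first): Sato (18 Jan 2012) before Farouk (12 May 2009).
Order: Whitfield, Beaumont, Baptiste, Quinn, Mbeki, Ivanova, Petrov, Mendoza, Sato, Farouk. So position 10.

10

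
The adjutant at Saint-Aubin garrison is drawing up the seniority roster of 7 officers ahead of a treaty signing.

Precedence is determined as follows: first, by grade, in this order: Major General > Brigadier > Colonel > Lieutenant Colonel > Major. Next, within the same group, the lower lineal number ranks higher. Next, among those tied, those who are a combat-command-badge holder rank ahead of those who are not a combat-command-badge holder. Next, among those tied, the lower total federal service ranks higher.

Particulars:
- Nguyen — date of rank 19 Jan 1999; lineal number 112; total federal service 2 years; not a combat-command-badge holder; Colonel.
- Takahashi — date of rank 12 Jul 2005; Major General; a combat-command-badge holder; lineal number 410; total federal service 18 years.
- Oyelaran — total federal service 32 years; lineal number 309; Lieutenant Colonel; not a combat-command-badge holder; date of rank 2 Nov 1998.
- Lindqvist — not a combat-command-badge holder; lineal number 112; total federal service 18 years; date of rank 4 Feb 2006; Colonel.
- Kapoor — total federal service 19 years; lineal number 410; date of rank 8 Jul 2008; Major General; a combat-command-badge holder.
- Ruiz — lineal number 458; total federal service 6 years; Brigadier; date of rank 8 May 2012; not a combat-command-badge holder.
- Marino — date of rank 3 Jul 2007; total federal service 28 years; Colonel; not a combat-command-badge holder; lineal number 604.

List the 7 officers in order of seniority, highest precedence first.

By grade: Takahashi and Kapoor (Major General); then Ruiz (Brigadier); then Nguyen, Lindqvist and Marino (Colonel); then Oyelaran (Lieutenant Colonel).
Takahashi and Kapoor both have lineal number 410, so the next rule applies.
Takahashi and Kapoor are each a combat-command-badge holder, so the next rule applies.
Among Takahashi and Kapoor, by total federal service (lower first): Takahashi (18 years) before Kapoor (19 years).
Among Nguyen, Lindqvist and Marino, by lineal number (lower first): Nguyen and Lindqvist (112) before Marino (604).
Nguyen and Lindqvist are each not a combat-command-badge holder, so the next rule applies.
Among Nguyen and Lindqvist, by total federal service (lower first): Nguyen (2 years) before Lindqvist (18 years).
Full order: Takahashi, Kapoor, Ruiz, Nguyen, Lindqvist, Marino, Oyelaran.

Takahashi, Kapoor, Ruiz, Nguyen, Lindqvist, Marino, Oyelaran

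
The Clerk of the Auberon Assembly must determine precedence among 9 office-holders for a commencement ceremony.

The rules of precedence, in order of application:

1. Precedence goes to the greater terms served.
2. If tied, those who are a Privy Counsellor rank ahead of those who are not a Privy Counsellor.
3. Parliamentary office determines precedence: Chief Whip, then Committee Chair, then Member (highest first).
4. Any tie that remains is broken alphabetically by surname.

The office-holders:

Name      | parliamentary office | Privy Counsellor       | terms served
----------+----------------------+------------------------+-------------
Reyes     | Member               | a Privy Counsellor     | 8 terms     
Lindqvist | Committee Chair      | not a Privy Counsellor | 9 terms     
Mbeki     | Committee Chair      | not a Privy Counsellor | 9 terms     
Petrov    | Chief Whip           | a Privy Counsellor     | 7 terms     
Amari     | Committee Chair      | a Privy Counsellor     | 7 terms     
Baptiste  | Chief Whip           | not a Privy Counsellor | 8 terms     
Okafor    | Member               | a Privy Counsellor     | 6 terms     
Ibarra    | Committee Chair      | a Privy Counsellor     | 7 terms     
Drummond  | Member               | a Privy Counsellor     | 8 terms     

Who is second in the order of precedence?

Mbeki

By terms served (higher first): Lindqvist and Mbeki (both 9 terms); then Drummond, Reyes and Baptiste (each 8 terms); then Petrov, Amari and Ibarra (each 7 terms); then Okafor (6 terms).
Lindqvist and Mbeki are each not a Privy Counsellor, so the next rule applies.
Lindqvist and Mbeki are each Committee Chair, so the next rule applies.
Among Lindqvist and Mbeki, alphabetically by surname: Lindqvist before Mbeki.
Among Drummond, Reyes and Baptiste, a Privy Counsellor before not a Privy Counsellor: Drummond and Reyes (a Privy Counsellor) before Baptiste (not a Privy Counsellor).
Drummond and Reyes are each Member, so the next rule applies.
Among Drummond and Reyes, alphabetically by surname: Drummond before Reyes.
Petrov, Amari and Ibarra are each a Privy Counsellor, so the next rule applies.
Among Petrov, Amari and Ibarra, by parliamentary office: Petrov (Chief Whip) before Amari and Ibarra (Committee Chair).
Among Amari and Ibarra, alphabetically by surname: Amari before Ibarra.
Order: Lindqvist, Mbeki, Drummond, Reyes, Baptiste, Petrov, Amari, Ibarra, Okafor.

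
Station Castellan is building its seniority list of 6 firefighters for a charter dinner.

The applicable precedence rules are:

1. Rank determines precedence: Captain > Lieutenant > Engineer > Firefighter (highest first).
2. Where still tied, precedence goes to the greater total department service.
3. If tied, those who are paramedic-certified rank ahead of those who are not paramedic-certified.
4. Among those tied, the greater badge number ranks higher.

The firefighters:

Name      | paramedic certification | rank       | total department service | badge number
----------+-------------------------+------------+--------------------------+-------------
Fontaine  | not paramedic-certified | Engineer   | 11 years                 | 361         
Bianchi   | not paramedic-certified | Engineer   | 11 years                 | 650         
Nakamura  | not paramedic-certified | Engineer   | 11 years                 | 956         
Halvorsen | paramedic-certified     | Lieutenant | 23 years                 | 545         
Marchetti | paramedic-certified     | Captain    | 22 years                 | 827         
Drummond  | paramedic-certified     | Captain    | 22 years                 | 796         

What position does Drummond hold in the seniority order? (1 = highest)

2

By rank: Marchetti and Drummond (Captain); then Halvorsen (Lieutenant); then Nakamura, Bianchi and Fontaine (Engineer).
Marchetti and Drummond both have total department service 22 years, so the next rule applies.
Marchetti and Drummond are each paramedic-certified, so the next rule applies.
Among Marchetti and Drummond, by badge number (higher first): Marchetti (827) before Drummond (796).
Nakamura, Bianchi and Fontaine all have total department service 11 years, so the next rule applies.
Nakamura, Bianchi and Fontaine are each not paramedic-certified, so the next rule applies.
Among Nakamura, Bianchi and Fontaine, by badge number (higher first): Nakamura (956) before Bianchi (650) before Fontaine (361).
Order: Marchetti, Drummond, Halvorsen, Nakamura, Bianchi, Fontaine. So position 2.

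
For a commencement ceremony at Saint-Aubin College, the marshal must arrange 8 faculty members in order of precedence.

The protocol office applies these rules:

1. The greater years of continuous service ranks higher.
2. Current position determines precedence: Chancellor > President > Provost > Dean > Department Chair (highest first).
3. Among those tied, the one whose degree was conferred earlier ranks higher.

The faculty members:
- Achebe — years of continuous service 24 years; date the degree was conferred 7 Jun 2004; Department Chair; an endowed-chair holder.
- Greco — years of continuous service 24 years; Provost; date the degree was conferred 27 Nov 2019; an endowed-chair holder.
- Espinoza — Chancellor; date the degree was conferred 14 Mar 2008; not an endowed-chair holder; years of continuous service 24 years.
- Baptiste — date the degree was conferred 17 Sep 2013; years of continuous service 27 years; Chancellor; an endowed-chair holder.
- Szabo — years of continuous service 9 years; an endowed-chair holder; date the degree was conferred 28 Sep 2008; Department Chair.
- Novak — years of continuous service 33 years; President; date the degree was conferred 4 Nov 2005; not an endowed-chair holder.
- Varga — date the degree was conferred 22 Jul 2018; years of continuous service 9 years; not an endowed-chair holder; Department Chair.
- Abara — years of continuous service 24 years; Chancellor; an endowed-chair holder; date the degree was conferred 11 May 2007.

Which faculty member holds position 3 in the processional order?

Abara

By years of continuous service (higher first): Novak (33 years); then Baptiste (27 years); then Abara, Espinoza, Greco and Achebe (each 24 years); then Szabo and Varga (both 9 years).
Among Abara, Espinoza, Greco and Achebe, by current position: Abara and Espinoza (Chancellor) before Greco (Provost) before Achebe (Department Chair).
Among Abara and Espinoza, by date the degree was conferred (earlier first): Abara (11 May 2007) before Espinoza (14 Mar 2008).
Szabo and Varga are each Department Chair, so the next rule applies.
Among Szabo and Varga, by date the degree was conferred (earlier first): Szabo (28 Sep 2008) before Varga (22 Jul 2018).
Order: Novak, Baptiste, Abara, Espinoza, Greco, Achebe, Szabo, Varga.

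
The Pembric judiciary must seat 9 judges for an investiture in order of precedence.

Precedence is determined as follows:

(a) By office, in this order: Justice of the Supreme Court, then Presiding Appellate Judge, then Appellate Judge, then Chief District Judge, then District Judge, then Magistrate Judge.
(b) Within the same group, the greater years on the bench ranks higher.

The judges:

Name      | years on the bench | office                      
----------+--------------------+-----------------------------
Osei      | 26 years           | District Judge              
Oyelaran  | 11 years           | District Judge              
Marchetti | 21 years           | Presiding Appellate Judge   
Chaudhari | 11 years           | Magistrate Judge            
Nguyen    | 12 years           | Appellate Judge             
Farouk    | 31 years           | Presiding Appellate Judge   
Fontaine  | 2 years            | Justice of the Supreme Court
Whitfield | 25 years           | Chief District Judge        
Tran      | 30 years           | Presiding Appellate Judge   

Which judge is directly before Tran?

Farouk

By office: Fontaine (Justice of the Supreme Court); then Farouk, Tran and Marchetti (Presiding Appellate Judge); then Nguyen (Appellate Judge); then Whitfield (Chief District Judge); then Osei and Oyelaran (District Judge); then Chaudhari (Magistrate Judge).
Among Farouk, Tran and Marchetti, by years on the bench (higher first): Farouk (31 years) before Tran (30 years) before Marchetti (21 years).
Among Osei and Oyelaran, by years on the bench (higher first): Osei (26 years) before Oyelaran (11 years).
Order: Fontaine, Farouk, Tran, Marchetti, Nguyen, Whitfield, Osei, Oyelaran, Chaudhari.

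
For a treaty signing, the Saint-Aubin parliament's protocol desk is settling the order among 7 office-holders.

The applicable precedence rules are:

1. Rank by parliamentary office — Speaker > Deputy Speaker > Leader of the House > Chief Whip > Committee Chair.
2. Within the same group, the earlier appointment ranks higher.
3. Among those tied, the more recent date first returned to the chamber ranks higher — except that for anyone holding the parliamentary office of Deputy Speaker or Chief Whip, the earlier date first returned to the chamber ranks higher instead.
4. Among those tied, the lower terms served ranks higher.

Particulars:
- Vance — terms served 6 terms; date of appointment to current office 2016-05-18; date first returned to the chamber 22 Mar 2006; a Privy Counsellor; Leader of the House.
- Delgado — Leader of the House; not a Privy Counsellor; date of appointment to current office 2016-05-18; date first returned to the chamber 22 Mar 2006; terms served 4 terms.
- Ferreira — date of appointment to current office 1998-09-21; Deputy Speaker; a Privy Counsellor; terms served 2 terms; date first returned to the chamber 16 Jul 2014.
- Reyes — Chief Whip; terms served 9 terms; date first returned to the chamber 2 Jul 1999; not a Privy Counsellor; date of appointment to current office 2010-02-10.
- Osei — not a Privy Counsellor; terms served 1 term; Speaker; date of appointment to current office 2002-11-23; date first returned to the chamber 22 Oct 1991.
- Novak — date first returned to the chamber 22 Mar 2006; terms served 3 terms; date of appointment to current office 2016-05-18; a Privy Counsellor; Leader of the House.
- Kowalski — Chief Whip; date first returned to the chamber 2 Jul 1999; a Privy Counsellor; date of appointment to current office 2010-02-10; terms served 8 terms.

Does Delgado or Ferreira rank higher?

Ferreira

By parliamentary office: Osei (Speaker); then Ferreira (Deputy Speaker); then Novak, Delgado and Vance (Leader of the House); then Kowalski and Reyes (Chief Whip).
Novak, Delgado and Vance all have date of appointment to current office 2016-05-18, so the next rule applies.
Novak, Delgado and Vance all have date first returned to the chamber 22 Mar 2006, so the next rule applies.
Among Novak, Delgado and Vance, by terms served (lower first): Novak (3 terms) before Delgado (4 terms) before Vance (6 terms).
Kowalski and Reyes both have date of appointment to current office 2010-02-10, so the next rule applies.
Kowalski and Reyes both have date first returned to the chamber 2 Jul 1999, so the next rule applies.
Among Kowalski and Reyes, by terms served (lower first): Kowalski (8 terms) before Reyes (9 terms).
So Ferreira takes precedence.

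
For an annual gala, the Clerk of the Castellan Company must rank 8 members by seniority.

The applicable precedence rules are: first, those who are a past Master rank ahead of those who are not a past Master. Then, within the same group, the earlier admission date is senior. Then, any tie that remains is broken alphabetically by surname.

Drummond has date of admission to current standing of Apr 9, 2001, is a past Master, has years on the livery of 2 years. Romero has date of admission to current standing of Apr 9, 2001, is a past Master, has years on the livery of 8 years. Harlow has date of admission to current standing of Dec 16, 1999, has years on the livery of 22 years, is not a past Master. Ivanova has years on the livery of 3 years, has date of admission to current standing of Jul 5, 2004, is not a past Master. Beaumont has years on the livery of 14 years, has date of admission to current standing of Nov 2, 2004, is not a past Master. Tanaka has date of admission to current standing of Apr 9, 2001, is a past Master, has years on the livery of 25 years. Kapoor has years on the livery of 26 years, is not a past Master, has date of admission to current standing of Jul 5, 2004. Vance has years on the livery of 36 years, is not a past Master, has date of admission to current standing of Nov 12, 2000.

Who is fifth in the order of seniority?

By the first rule: Drummond, Romero and Tanaka (each a past Master); then Harlow, Vance, Ivanova, Kapoor and Beaumont (each not a past Master).
Drummond, Romero and Tanaka all have date of admission to current standing Apr 9, 2001, so the next rule applies.
Among Drummond, Romero and Tanaka, alphabetically by surname: Drummond before Romero before Tanaka.
Among Harlow, Vance, Ivanova, Kapoor and Beaumont, by date of admission to current standing (earlier first): Harlow (Dec 16, 1999) before Vance (Nov 12, 2000) before Ivanova and Kapoor (Jul 5, 2004) before Beaumont (Nov 2, 2004).
Among Ivanova and Kapoor, alphabetically by surname: Ivanova before Kapoor.
Order: Drummond, Romero, Tanaka, Harlow, Vance, Ivanova, Kapoor, Beaumont.

Vance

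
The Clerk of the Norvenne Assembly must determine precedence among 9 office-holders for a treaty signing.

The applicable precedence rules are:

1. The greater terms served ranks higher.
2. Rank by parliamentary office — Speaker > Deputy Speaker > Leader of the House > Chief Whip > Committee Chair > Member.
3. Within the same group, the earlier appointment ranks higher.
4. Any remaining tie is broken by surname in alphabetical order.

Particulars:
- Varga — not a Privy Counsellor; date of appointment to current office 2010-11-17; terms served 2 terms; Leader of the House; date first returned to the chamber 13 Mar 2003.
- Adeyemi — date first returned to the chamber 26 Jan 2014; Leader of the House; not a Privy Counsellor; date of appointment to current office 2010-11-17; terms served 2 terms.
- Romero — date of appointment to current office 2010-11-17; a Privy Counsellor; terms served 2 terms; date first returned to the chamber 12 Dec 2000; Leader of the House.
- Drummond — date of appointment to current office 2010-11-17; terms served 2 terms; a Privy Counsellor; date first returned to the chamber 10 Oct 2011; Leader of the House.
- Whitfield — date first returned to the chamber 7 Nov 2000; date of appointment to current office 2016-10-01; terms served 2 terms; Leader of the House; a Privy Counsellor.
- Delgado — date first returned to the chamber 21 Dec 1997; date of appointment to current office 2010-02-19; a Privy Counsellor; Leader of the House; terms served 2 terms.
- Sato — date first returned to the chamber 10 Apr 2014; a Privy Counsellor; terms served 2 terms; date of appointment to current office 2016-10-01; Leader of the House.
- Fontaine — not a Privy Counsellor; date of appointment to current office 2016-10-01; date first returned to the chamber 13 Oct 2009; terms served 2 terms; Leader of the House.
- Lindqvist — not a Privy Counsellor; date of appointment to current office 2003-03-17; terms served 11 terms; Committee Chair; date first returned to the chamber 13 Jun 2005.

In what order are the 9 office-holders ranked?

Lindqvist, Delgado, Adeyemi, Drummond, Romero, Varga, Fontaine, Sato, Whitfield

By terms served (higher first): Lindqvist (11 terms); then Delgado, Adeyemi, Drummond, Romero, Varga, Fontaine, Sato and Whitfield (each 2 terms).
Delgado, Adeyemi, Drummond, Romero, Varga, Fontaine, Sato and Whitfield are each Leader of the House, so the next rule applies.
Among Delgado, Adeyemi, Drummond, Romero, Varga, Fontaine, Sato and Whitfield, by date of appointment to current office (earlier first): Delgado (2010-02-19) before Adeyemi, Drummond, Romero and Varga (2010-11-17) before Fontaine, Sato and Whitfield (2016-10-01).
Among Adeyemi, Drummond, Romero and Varga, alphabetically by surname: Adeyemi before Drummond before Romero before Varga.
Among Fontaine, Sato and Whitfield, alphabetically by surname: Fontaine before Sato before Whitfield.
Full order: Lindqvist, Delgado, Adeyemi, Drummond, Romero, Varga, Fontaine, Sato, Whitfield.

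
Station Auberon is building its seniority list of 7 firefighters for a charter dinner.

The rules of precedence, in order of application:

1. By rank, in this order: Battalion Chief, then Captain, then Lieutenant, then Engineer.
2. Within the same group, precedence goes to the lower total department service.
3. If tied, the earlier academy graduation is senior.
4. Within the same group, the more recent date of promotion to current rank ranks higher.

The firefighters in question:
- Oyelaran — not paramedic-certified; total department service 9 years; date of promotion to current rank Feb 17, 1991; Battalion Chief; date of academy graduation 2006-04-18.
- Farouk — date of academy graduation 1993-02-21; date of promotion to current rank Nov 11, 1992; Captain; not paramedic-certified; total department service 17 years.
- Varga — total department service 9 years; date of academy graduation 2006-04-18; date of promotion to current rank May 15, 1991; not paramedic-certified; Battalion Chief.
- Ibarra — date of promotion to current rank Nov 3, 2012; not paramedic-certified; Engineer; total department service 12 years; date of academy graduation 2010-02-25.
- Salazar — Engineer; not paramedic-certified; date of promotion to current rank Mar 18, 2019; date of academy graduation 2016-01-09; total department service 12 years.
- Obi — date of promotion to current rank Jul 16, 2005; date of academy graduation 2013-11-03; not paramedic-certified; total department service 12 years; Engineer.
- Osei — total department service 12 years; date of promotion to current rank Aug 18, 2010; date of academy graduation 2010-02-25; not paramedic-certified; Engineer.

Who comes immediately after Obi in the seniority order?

By rank: Varga and Oyelaran (Battalion Chief); then Farouk (Captain); then Ibarra, Osei, Obi and Salazar (Engineer).
Varga and Oyelaran both have total department service 9 years, so the next rule applies.
Varga and Oyelaran both have date of academy graduation 2006-04-18, so the next rule applies.
Among Varga and Oyelaran, by date of promotion to current rank (later first): Varga (May 15, 1991) before Oyelaran (Feb 17, 1991).
Ibarra, Osei, Obi and Salazar all have total department service 12 years, so the next rule applies.
Among Ibarra, Osei, Obi and Salazar, by date of academy graduation (earlier first): Ibarra and Osei (2010-02-25) before Obi (2013-11-03) before Salazar (2016-01-09).
Among Ibarra and Osei, by date of promotion to current rank (later first): Ibarra (Nov 3, 2012) before Osei (Aug 18, 2010).
Order: Varga, Oyelaran, Farouk, Ibarra, Osei, Obi, Salazar.

Salazar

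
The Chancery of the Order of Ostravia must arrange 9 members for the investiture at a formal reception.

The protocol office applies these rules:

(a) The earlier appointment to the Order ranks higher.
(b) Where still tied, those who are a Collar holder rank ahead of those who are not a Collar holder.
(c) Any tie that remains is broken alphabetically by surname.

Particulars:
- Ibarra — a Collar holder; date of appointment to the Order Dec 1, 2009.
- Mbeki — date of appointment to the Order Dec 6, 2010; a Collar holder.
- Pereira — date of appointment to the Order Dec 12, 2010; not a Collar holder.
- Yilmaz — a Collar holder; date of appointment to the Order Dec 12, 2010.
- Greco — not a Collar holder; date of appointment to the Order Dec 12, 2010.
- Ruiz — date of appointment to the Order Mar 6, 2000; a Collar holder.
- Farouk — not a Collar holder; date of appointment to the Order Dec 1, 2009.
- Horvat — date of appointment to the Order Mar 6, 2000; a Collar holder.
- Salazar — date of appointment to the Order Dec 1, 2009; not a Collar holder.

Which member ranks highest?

Horvat

By date of appointment to the Order (earlier first): Horvat and Ruiz (both Mar 6, 2000); then Ibarra, Farouk and Salazar (each Dec 1, 2009); then Mbeki (Dec 6, 2010); then Yilmaz, Greco and Pereira (each Dec 12, 2010).
Horvat and Ruiz are each a Collar holder, so the next rule applies.
Among Horvat and Ruiz, alphabetically by surname: Horvat before Ruiz.
Among Ibarra, Farouk and Salazar, a Collar holder before not a Collar holder: Ibarra (a Collar holder) before Farouk and Salazar (not a Collar holder).
Among Farouk and Salazar, alphabetically by surname: Farouk before Salazar.
Among Yilmaz, Greco and Pereira, a Collar holder before not a Collar holder: Yilmaz (a Collar holder) before Greco and Pereira (not a Collar holder).
Among Greco and Pereira, alphabetically by surname: Greco before Pereira.
Order: Horvat, Ruiz, Ibarra, Farouk, Salazar, Mbeki, Yilmaz, Greco, Pereira.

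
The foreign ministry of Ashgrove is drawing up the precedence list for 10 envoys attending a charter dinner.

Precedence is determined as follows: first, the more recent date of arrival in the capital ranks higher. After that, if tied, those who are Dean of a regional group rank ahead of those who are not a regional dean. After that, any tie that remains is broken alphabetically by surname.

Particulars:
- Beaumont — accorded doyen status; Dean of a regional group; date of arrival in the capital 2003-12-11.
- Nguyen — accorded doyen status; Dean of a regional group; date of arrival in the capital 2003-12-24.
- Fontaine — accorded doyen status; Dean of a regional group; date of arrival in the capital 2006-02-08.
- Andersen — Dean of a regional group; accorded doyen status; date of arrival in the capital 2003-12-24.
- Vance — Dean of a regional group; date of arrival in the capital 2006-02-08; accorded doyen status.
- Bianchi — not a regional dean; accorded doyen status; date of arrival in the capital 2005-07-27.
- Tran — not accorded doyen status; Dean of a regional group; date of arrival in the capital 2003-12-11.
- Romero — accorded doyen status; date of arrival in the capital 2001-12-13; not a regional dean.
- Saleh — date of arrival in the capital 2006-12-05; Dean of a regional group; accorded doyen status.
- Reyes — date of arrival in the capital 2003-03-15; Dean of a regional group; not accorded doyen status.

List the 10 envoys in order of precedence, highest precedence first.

By date of arrival in the capital (later first): Saleh (2006-12-05); then Fontaine and Vance (both 2006-02-08); then Bianchi (2005-07-27); then Andersen and Nguyen (both 2003-12-24); then Beaumont and Tran (both 2003-12-11); then Reyes (2003-03-15); then Romero (2001-12-13).
Fontaine and Vance are each Dean of a regional group, so the next rule applies.
Among Fontaine and Vance, alphabetically by surname: Fontaine before Vance.
Andersen and Nguyen are each Dean of a regional group, so the next rule applies.
Among Andersen and Nguyen, alphabetically by surname: Andersen before Nguyen.
Beaumont and Tran are each Dean of a regional group, so the next rule applies.
Among Beaumont and Tran, alphabetically by surname: Beaumont before Tran.
Full order: Saleh, Fontaine, Vance, Bianchi, Andersen, Nguyen, Beaumont, Tran, Reyes, Romero.

Saleh, Fontaine, Vance, Bianchi, Andersen, Nguyen, Beaumont, Tran, Reyes, Romero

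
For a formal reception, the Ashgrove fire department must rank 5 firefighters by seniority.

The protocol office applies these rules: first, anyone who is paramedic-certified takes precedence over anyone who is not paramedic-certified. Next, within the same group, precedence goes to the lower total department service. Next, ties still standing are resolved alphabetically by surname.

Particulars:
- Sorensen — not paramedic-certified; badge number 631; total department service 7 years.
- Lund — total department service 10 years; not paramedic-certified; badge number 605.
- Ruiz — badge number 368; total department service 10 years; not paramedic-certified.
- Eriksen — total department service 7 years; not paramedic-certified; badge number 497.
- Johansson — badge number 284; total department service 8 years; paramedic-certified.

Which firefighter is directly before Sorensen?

Eriksen

By the first rule: Johansson (paramedic-certified); then Eriksen, Sorensen, Lund and Ruiz (each not paramedic-certified).
Among Eriksen, Sorensen, Lund and Ruiz, by total department service (lower first): Eriksen and Sorensen (7 years) before Lund and Ruiz (10 years).
Among Eriksen and Sorensen, alphabetically by surname: Eriksen before Sorensen.
Among Lund and Ruiz, alphabetically by surname: Lund before Ruiz.
Order: Johansson, Eriksen, Sorensen, Lund, Ruiz.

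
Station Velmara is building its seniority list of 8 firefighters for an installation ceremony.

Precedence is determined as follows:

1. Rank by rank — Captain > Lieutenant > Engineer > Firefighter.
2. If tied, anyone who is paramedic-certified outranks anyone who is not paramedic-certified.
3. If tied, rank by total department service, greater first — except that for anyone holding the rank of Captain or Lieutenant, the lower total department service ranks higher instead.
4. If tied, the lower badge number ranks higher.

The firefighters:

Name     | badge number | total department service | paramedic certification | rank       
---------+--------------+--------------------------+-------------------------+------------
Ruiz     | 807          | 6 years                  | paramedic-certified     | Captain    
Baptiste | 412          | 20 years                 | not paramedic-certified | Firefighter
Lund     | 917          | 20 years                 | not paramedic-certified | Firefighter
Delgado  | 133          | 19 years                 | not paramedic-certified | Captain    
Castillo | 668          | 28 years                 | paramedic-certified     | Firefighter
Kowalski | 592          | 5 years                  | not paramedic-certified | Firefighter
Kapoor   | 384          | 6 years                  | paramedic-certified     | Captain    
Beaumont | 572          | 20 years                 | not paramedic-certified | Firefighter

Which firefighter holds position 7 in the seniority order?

By rank: Kapoor, Ruiz and Delgado (Captain); then Castillo, Baptiste, Beaumont, Lund and Kowalski (Firefighter).
Among Kapoor, Ruiz and Delgado, paramedic-certified before not paramedic-certified: Kapoor and Ruiz (paramedic-certified) before Delgado (not paramedic-certified).
Kapoor and Ruiz both have total department service 6 years, so the next rule applies.
Among Kapoor and Ruiz, by badge number (lower first): Kapoor (384) before Ruiz (807).
Among Castillo, Baptiste, Beaumont, Lund and Kowalski, paramedic-certified before not paramedic-certified: Castillo (paramedic-certified) before Baptiste, Beaumont, Lund and Kowalski (not paramedic-certified).
Among Baptiste, Beaumont, Lund and Kowalski, by total department service (higher first): Baptiste, Beaumont and Lund (20 years) before Kowalski (5 years).
Among Baptiste, Beaumont and Lund, by badge number (lower first): Baptiste (412) before Beaumont (572) before Lund (917).
Order: Kapoor, Ruiz, Delgado, Castillo, Baptiste, Beaumont, Lund, Kowalski.

Lund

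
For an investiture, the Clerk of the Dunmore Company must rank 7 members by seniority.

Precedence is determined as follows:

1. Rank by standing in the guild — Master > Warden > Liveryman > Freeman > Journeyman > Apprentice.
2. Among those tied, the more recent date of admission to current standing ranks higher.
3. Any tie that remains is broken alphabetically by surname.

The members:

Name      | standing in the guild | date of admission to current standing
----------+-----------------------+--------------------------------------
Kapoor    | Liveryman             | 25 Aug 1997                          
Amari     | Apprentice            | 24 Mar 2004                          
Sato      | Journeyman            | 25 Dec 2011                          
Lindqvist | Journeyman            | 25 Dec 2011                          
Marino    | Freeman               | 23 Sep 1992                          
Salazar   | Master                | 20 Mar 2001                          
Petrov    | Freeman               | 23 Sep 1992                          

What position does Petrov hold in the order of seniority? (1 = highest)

By standing in the guild: Salazar (Master); then Kapoor (Liveryman); then Marino and Petrov (Freeman); then Lindqvist and Sato (Journeyman); then Amari (Apprentice).
Marino and Petrov both have date of admission to current standing 23 Sep 1992, so the next rule applies.
Among Marino and Petrov, alphabetically by surname: Marino before Petrov.
Lindqvist and Sato both have date of admission to current standing 25 Dec 2011, so the next rule applies.
Among Lindqvist and Sato, alphabetically by surname: Lindqvist before Sato.
Order: Salazar, Kapoor, Marino, Petrov, Lindqvist, Sato, Amari. So position 4.

4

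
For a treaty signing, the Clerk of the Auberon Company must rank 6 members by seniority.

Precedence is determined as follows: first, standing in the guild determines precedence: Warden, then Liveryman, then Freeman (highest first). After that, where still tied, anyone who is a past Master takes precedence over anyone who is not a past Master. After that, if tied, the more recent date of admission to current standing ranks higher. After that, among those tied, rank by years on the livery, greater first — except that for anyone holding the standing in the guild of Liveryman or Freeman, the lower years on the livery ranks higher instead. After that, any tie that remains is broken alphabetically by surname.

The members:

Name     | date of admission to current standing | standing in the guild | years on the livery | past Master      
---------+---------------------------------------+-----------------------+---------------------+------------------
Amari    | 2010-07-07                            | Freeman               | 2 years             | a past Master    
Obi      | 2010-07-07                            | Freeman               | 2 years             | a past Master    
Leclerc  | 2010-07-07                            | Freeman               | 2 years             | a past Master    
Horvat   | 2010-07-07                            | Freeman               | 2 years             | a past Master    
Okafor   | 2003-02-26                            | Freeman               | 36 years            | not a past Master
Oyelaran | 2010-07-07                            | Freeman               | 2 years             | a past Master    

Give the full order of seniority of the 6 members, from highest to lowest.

By standing in the guild: Amari, Horvat, Leclerc, Obi, Oyelaran and Okafor (Freeman).
Among Amari, Horvat, Leclerc, Obi, Oyelaran and Okafor, a past Master before not a past Master: Amari, Horvat, Leclerc, Obi and Oyelaran (a past Master) before Okafor (not a past Master).
Amari, Horvat, Leclerc, Obi and Oyelaran all have date of admission to current standing 2010-07-07, so the next rule applies.
Amari, Horvat, Leclerc, Obi and Oyelaran all have years on the livery 2 years, so the next rule applies.
Among Amari, Horvat, Leclerc, Obi and Oyelaran, alphabetically by surname: Amari before Horvat before Leclerc before Obi before Oyelaran.
Full order: Amari, Horvat, Leclerc, Obi, Oyelaran, Okafor.

Amari, Horvat, Leclerc, Obi, Oyelaran, Okafor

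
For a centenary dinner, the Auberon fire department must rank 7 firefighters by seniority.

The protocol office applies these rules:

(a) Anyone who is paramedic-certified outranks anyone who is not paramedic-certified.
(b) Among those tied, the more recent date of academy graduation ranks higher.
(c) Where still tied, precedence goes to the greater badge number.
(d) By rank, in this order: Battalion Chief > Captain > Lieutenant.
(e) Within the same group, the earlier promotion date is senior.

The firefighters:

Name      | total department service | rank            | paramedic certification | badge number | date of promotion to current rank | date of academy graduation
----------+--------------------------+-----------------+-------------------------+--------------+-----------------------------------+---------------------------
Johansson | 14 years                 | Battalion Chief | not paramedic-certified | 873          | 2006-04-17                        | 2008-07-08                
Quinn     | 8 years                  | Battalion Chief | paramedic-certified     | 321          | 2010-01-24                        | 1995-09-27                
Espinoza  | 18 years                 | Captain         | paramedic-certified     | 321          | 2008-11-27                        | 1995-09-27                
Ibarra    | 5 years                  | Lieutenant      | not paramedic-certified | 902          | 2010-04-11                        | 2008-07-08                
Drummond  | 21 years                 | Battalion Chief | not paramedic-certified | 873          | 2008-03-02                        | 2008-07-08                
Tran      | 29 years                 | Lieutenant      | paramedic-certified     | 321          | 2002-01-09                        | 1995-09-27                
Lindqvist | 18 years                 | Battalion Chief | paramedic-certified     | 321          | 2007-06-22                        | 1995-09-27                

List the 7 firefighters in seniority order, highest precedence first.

Lindqvist, Quinn, Espinoza, Tran, Ibarra, Johansson, Drummond

By the first rule: Lindqvist, Quinn, Espinoza and Tran (each paramedic-certified); then Ibarra, Johansson and Drummond (each not paramedic-certified).
Lindqvist, Quinn, Espinoza and Tran all have date of academy graduation 1995-09-27, so the next rule applies.
Lindqvist, Quinn, Espinoza and Tran all have badge number 321, so the next rule applies.
Among Lindqvist, Quinn, Espinoza and Tran, by rank: Lindqvist and Quinn (Battalion Chief) before Espinoza (Captain) before Tran (Lieutenant).
Among Lindqvist and Quinn, by date of promotion to current rank (earlier first): Lindqvist (2007-06-22) before Quinn (2010-01-24).
Ibarra, Johansson and Drummond all have date of academy graduation 2008-07-08, so the next rule applies.
Among Ibarra, Johansson and Drummond, by badge number (higher first): Ibarra (902) before Johansson and Drummond (873).
Johansson and Drummond are each Battalion Chief, so the next rule applies.
Among Johansson and Drummond, by date of promotion to current rank (earlier first): Johansson (2006-04-17) before Drummond (2008-03-02).
Full order: Lindqvist, Quinn, Espinoza, Tran, Ibarra, Johansson, Drummond.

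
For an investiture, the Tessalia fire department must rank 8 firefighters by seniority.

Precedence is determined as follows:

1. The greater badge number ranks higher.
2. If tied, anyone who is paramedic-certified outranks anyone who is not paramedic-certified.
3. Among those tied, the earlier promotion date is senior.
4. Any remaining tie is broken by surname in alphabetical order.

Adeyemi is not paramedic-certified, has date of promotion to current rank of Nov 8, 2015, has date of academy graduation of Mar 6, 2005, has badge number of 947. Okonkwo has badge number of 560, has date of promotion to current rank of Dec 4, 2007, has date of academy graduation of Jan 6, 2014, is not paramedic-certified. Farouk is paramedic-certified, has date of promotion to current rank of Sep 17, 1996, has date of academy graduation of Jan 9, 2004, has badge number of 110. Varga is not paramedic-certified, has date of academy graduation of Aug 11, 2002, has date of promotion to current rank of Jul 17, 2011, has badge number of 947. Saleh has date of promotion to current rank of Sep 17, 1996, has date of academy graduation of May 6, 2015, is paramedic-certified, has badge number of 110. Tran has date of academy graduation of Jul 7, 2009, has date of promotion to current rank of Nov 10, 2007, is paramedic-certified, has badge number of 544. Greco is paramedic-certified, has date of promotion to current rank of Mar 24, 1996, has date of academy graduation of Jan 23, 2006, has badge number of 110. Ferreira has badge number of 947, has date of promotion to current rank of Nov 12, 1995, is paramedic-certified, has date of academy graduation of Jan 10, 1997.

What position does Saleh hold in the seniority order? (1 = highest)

8

By badge number (higher first): Ferreira, Varga and Adeyemi (each 947); then Okonkwo (560); then Tran (544); then Greco, Farouk and Saleh (each 110).
Among Ferreira, Varga and Adeyemi, paramedic-certified before not paramedic-certified: Ferreira (paramedic-certified) before Varga and Adeyemi (not paramedic-certified).
Among Varga and Adeyemi, by date of promotion to current rank (earlier first): Varga (Jul 17, 2011) before Adeyemi (Nov 8, 2015).
Greco, Farouk and Saleh are each paramedic-certified, so the next rule applies.
Among Greco, Farouk and Saleh, by date of promotion to current rank (earlier first): Greco (Mar 24, 1996) before Farouk and Saleh (Sep 17, 1996).
Among Farouk and Saleh, alphabetically by surname: Farouk before Saleh.
Order: Ferreira, Varga, Adeyemi, Okonkwo, Tran, Greco, Farouk, Saleh. So position 8.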